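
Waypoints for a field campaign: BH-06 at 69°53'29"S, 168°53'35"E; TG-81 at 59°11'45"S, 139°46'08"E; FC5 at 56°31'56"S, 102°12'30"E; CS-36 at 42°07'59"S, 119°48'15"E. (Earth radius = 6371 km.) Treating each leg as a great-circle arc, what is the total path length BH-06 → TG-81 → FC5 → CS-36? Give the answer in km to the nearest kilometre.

6045 km

BH-06: φ = -69.89139°, λ = +168.89306°
TG-81: φ = -59.19583°, λ = +139.76889°
FC5: φ = -56.53222°, λ = +102.20833°
CS-36: φ = -42.13306°, λ = +119.80417°
BH-06→TG-81: c = 0.282480 rad, d = 1799.68 km
TG-81→FC5: c = 0.347054 rad, d = 2211.08 km
FC5→CS-36: c = 0.319309 rad, d = 2034.32 km
Total = 1799.68 + 2211.08 + 2034.32 = 6045.08 km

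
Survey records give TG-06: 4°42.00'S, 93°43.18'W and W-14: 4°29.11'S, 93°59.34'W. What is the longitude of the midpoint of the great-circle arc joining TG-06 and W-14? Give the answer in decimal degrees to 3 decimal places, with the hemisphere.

TG-06: φ = -4.70000°, λ = -93.71967°
W-14: φ = -4.48517°, λ = -93.98900°
Bx = cos φ₂ cos Δλ = 0.996927,  By = cos φ₂ sin Δλ = -0.004686
φₘ = atan2(sin φ₁ + sin φ₂, √((cos φ₁ + Bx)² + By²)) = -4.59260°
λₘ = λ₁ + atan2(By, cos φ₁ + Bx) = -93.85435°

93.854°W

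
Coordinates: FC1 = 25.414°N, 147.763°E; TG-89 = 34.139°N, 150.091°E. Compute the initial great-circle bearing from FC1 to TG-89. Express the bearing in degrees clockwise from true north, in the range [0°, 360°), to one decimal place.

Δλ = 2.3280°
y = sin Δλ · cos φ₂ = 0.033620
x = cos φ₁ sin φ₂ − sin φ₁ cos φ₂ cos Δλ = 0.151985
θ = atan2(y, x) = 12.4734° → 12.4734° (mod 360°)

12.5°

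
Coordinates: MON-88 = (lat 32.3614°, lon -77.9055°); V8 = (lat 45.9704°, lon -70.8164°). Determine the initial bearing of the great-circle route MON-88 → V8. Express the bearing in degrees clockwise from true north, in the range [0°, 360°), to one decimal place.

19.8°

Δλ = 7.0891°
y = sin Δλ · cos φ₂ = 0.085776
x = cos φ₁ sin φ₂ − sin φ₁ cos φ₂ cos Δλ = 0.238139
θ = atan2(y, x) = 19.8086° → 19.8086° (mod 360°)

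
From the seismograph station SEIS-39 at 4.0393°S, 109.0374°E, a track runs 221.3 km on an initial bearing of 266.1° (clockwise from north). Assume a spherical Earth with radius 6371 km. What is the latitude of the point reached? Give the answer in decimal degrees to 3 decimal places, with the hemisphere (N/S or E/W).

δ = d/R = 221.3/6371 = 0.034736 rad
φ₂ = arcsin(sin φ₁ cos δ + cos φ₁ sin δ cos θ)
   = arcsin(-0.07044·0.99940 + 0.99752·0.03473·-0.06802) = -4.17221°
λ₂ = λ₁ + atan2(sin θ sin δ cos φ₁, cos δ − sin φ₁ sin φ₂) = 107.04653°

4.172°S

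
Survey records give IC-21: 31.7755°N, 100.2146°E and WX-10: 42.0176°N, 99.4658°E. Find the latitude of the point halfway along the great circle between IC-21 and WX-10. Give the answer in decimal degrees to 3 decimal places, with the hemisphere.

36.897°N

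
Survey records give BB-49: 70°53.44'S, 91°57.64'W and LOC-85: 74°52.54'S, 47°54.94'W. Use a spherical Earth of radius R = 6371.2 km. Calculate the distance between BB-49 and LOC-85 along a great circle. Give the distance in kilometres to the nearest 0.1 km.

BB-49: φ = -70.89067°, λ = -91.96067°
LOC-85: φ = -74.87567°, λ = -47.91567°
Δφ = -3.9850°,  Δλ = 44.0450°
a = sin²(Δφ/2) + cos φ₁ cos φ₂ sin²(Δλ/2) = 0.013219
c = 2·arcsin(√a) = 0.230454 rad = 13.2040°
d = R·c = 6371.2 × 0.230454 = 1468.3 km

1468.3 km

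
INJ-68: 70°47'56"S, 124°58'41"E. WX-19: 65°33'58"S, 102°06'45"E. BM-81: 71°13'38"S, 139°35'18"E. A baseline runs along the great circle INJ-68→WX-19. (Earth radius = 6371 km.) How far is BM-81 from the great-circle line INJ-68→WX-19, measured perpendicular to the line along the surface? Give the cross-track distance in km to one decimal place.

79.0 km

INJ-68: φ = -70.79889°, λ = +124.97806°
WX-19: φ = -65.56611°, λ = +102.11250°
BM-81: φ = -71.22722°, λ = +139.58833°
δ₁₃ = central angle INJ-68→BM-81 = 0.083095 rad  (haversine)
θ₁₃ = bearing INJ-68→BM-81 = 102.033°,  θ₁₂ = bearing INJ-68→WX-19 = 290.629°
dₓₜ = R·arcsin(sin δ₁₃ · sin(θ₁₃ − θ₁₂)) = 6371·arcsin(0.08300·sin(-188.596°)) = 79.037 km
|dₓₜ| = 79.037 km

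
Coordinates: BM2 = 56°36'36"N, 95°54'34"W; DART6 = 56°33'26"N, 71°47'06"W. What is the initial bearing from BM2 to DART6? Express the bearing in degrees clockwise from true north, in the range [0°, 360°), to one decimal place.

80.1°

BM2: φ = +56.61000°, λ = -95.90944°
DART6: φ = +56.55722°, λ = -71.78500°
Δλ = 24.1244°
y = sin Δλ · cos φ₂ = 0.225247
x = cos φ₁ sin φ₂ − sin φ₁ cos φ₂ cos Δλ = 0.039268
θ = atan2(y, x) = 80.1109° → 80.1109° (mod 360°)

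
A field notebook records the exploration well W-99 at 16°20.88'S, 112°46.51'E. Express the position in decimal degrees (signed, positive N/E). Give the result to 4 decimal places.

-16.3480°, +112.7752°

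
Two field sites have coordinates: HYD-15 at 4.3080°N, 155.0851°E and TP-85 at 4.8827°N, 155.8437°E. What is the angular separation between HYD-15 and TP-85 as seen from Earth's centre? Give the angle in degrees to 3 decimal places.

0.950°

Δφ = 0.5747°,  Δλ = 0.7586°
a = sin²(Δφ/2) + cos φ₁ cos φ₂ sin²(Δλ/2) = 0.000069
c = 2·arcsin(√a) = 0.016577 rad = 0.9498°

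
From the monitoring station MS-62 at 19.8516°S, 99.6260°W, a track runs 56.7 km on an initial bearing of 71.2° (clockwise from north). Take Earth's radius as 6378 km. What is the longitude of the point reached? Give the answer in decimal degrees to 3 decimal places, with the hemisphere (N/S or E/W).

99.114°W

δ = d/R = 56.7/6378 = 0.008890 rad
φ₂ = arcsin(sin φ₁ cos δ + cos φ₁ sin δ cos θ)
   = arcsin(-0.33959·0.99996 + 0.94058·0.00889·0.32227) = -19.68672°
λ₂ = λ₁ + atan2(sin θ sin δ cos φ₁, cos δ − sin φ₁ sin φ₂) = -99.11388°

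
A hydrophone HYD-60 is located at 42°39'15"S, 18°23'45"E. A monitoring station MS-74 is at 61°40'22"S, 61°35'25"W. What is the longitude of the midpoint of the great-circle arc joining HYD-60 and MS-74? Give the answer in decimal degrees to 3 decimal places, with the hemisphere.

11.342°W

HYD-60: φ = -42.65417°, λ = +18.39583°
MS-74: φ = -61.67278°, λ = -61.59028°
Bx = cos φ₂ cos Δλ = 0.082510,  By = cos φ₂ sin Δλ = -0.467278
φₘ = atan2(sin φ₁ + sin φ₂, √((cos φ₁ + Bx)² + By²)) = -58.83829°
λₘ = λ₁ + atan2(By, cos φ₁ + Bx) = -11.34207°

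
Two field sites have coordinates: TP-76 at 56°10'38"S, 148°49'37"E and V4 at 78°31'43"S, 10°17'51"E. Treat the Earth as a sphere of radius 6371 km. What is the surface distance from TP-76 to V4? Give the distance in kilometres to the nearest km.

4783 km

TP-76: φ = -56.17722°, λ = +148.82694°
V4: φ = -78.52861°, λ = +10.29750°
Δφ = -22.3514°,  Δλ = -138.5294°
a = sin²(Δφ/2) + cos φ₁ cos φ₂ sin²(Δλ/2) = 0.134390
c = 2·arcsin(√a) = 0.750687 rad = 43.0112°
d = R·c = 6371 × 0.750687 = 4782.6 km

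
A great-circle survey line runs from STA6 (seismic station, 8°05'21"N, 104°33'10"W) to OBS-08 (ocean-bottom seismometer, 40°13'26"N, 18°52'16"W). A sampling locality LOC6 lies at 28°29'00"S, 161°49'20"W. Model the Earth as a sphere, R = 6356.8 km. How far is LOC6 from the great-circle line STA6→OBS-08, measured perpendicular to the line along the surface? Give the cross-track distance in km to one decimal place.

362.4 km

STA6: φ = +8.08917°, λ = -104.55278°
OBS-08: φ = +40.22389°, λ = -18.87111°
LOC6: φ = -28.48333°, λ = -161.82222°
δ₁₃ = central angle STA6→LOC6 = 1.155560 rad  (haversine)
θ₁₃ = bearing STA6→LOC6 = 233.907°,  θ₁₂ = bearing STA6→OBS-08 = 50.337°
dₓₜ = R·arcsin(sin δ₁₃ · sin(θ₁₃ − θ₁₂)) = 6356.8·arcsin(0.91502·sin(183.570°)) = -362.420 km
|dₓₜ| = 362.420 km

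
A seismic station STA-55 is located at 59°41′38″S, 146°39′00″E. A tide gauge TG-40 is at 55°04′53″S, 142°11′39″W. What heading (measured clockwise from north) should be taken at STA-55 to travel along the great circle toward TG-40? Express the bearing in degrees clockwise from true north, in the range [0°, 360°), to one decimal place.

STA-55: φ = -59.69389°, λ = +146.65000°
TG-40: φ = -55.08139°, λ = -142.19417°
Δλ = 71.1558°
y = sin Δλ · cos φ₂ = 0.541731
x = cos φ₁ sin φ₂ − sin φ₁ cos φ₂ cos Δλ = -0.254151
θ = atan2(y, x) = 115.1334° → 115.1334° (mod 360°)

115.1°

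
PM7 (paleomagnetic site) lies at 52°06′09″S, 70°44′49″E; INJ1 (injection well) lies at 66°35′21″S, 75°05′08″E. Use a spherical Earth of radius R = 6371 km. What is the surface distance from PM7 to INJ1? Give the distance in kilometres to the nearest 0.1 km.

PM7: φ = -52.10250°, λ = +70.74694°
INJ1: φ = -66.58917°, λ = +75.08556°
Δφ = -14.4867°,  Δλ = 4.3386°
a = sin²(Δφ/2) + cos φ₁ cos φ₂ sin²(Δλ/2) = 0.016247
c = 2·arcsin(√a) = 0.255621 rad = 14.6460°
d = R·c = 6371 × 0.255621 = 1628.6 km

1628.6 km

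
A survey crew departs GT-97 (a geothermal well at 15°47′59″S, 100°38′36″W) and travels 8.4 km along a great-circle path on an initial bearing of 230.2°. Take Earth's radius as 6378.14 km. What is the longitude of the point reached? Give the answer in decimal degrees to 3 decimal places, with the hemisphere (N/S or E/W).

GT-97: φ = -15.79972°, λ = -100.64333°
δ = d/R = 8.4/6378.14 = 0.001317 rad
φ₂ = arcsin(sin φ₁ cos δ + cos φ₁ sin δ cos θ)
   = arcsin(-0.27228·1.00000 + 0.96222·0.00132·-0.64011) = -15.84802°
λ₂ = λ₁ + atan2(sin θ sin δ cos φ₁, cos δ − sin φ₁ sin φ₂) = -100.70360°

100.704°W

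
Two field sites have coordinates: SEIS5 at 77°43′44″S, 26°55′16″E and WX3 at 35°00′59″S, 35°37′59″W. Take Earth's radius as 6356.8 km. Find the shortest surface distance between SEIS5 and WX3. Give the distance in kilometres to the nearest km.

5563 km

SEIS5: φ = -77.72889°, λ = +26.92111°
WX3: φ = -35.01639°, λ = -35.63306°
Δφ = 42.7125°,  Δλ = -62.5542°
a = sin²(Δφ/2) + cos φ₁ cos φ₂ sin²(Δλ/2) = 0.179535
c = 2·arcsin(√a) = 0.875088 rad = 50.1388°
d = R·c = 6356.8 × 0.875088 = 5562.8 km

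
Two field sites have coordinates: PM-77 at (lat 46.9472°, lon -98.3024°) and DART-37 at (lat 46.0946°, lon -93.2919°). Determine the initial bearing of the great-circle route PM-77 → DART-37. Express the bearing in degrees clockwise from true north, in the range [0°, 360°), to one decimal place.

102.1°

Δλ = 5.0105°
y = sin Δλ · cos φ₂ = 0.060566
x = cos φ₁ sin φ₂ − sin φ₁ cos φ₂ cos Δλ = -0.012944
θ = atan2(y, x) = 102.0633° → 102.0633° (mod 360°)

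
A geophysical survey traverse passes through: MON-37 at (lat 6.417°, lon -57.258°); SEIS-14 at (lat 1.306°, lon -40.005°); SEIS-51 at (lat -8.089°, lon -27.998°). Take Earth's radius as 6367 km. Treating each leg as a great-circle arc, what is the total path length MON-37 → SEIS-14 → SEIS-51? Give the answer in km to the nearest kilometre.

3686 km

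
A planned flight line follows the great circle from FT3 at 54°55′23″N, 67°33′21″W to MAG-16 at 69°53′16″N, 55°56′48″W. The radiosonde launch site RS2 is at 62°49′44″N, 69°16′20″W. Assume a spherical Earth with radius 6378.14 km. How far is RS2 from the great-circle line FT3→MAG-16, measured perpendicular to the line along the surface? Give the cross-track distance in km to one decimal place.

FT3: φ = +54.92306°, λ = -67.55583°
MAG-16: φ = +69.88778°, λ = -55.94667°
RS2: φ = +62.82889°, λ = -69.27222°
δ₁₃ = central angle FT3→RS2 = 0.138836 rad  (haversine)
θ₁₃ = bearing FT3→RS2 = 354.328°,  θ₁₂ = bearing FT3→MAG-16 = 14.688°
dₓₜ = R·arcsin(sin δ₁₃ · sin(θ₁₃ − θ₁₂)) = 6378.14·arcsin(0.13839·sin(339.640°)) = -307.221 km
|dₓₜ| = 307.221 km

307.2 km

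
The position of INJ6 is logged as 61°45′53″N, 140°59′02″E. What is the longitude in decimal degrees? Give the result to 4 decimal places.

140.9839°E

140° + 59′/60 + 2″/3600 = 140 + 0.98333 + 0.00056 = 140.9839°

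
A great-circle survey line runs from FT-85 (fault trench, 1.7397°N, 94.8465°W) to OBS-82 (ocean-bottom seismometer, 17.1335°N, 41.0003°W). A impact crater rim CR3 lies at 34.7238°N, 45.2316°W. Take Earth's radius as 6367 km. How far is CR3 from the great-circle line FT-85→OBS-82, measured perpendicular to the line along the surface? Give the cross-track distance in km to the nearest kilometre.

1999 km

δ₁₃ = central angle FT-85→CR3 = 0.988936 rad  (haversine)
θ₁₃ = bearing FT-85→CR3 = 48.536°,  θ₁₂ = bearing FT-85→OBS-82 = 70.229°
dₓₜ = R·arcsin(sin δ₁₃ · sin(θ₁₃ − θ₁₂)) = 6367·arcsin(0.83544·sin(-21.694°)) = -1998.913 km
|dₓₜ| = 1998.913 km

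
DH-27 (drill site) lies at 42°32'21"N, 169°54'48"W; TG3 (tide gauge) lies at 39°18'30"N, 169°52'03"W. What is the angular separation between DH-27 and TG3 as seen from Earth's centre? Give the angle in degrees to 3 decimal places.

3.231°

DH-27: φ = +42.53917°, λ = -169.91333°
TG3: φ = +39.30833°, λ = -169.86750°
Δφ = -3.2308°,  Δλ = 0.0458°
a = sin²(Δφ/2) + cos φ₁ cos φ₂ sin²(Δλ/2) = 0.000795
c = 2·arcsin(√a) = 0.056392 rad = 3.2310°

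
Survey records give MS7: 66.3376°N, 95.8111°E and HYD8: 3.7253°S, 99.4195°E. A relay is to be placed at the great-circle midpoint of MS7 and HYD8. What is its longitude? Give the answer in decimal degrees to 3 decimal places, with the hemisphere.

Bx = cos φ₂ cos Δλ = 0.995909,  By = cos φ₂ sin Δλ = 0.062804
φₘ = atan2(sin φ₁ + sin φ₂, √((cos φ₁ + Bx)² + By²)) = 31.31647°
λₘ = λ₁ + atan2(By, cos φ₁ + Bx) = 98.38470°

98.385°E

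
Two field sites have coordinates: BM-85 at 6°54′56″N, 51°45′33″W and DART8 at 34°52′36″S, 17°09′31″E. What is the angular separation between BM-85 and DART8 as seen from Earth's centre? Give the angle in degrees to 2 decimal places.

BM-85: φ = +6.91556°, λ = -51.75917°
DART8: φ = -34.87667°, λ = +17.15861°
Δφ = -41.7922°,  Δλ = 68.9178°
a = sin²(Δφ/2) + cos φ₁ cos φ₂ sin²(Δλ/2) = 0.387949
c = 2·arcsin(√a) = 1.344775 rad = 77.0499°

77.05°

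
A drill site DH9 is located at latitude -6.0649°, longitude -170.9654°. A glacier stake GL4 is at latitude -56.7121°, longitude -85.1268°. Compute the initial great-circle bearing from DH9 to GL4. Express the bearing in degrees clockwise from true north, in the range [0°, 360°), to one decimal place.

146.5°

Δλ = 85.8386°
y = sin Δλ · cos φ₂ = 0.547399
x = cos φ₁ sin φ₂ − sin φ₁ cos φ₂ cos Δλ = -0.827037
θ = atan2(y, x) = 146.5002° → 146.5002° (mod 360°)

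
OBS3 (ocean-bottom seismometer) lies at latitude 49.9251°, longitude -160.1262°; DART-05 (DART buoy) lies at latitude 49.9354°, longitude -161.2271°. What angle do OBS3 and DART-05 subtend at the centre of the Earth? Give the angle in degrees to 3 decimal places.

0.709°

Δφ = 0.0103°,  Δλ = -1.1009°
a = sin²(Δφ/2) + cos φ₁ cos φ₂ sin²(Δλ/2) = 0.000038
c = 2·arcsin(√a) = 0.012370 rad = 0.7087°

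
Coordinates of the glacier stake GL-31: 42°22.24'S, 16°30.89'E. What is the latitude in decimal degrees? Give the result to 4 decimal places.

42° + 22.24′/60 = 42 + 0.37067 = 42.3707°

42.3707°S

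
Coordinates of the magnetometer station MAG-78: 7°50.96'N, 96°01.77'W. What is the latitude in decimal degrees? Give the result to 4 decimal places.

7.8493°N

7° + 50.96′/60 = 7 + 0.84933 = 7.8493°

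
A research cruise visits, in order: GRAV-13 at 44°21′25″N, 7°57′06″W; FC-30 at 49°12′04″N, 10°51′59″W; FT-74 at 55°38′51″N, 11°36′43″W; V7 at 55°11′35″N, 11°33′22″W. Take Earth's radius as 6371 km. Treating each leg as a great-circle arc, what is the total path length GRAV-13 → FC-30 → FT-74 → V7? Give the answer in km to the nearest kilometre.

1352 km

GRAV-13: φ = +44.35694°, λ = -7.95167°
FC-30: φ = +49.20111°, λ = -10.86639°
FT-74: φ = +55.64750°, λ = -11.61194°
V7: φ = +55.19306°, λ = -11.55611°
GRAV-13→FC-30: c = 0.091425 rad, d = 582.47 km
FC-30→FT-74: c = 0.112788 rad, d = 718.57 km
FT-74→V7: c = 0.007951 rad, d = 50.65 km
Total = 582.47 + 718.57 + 50.65 = 1351.70 km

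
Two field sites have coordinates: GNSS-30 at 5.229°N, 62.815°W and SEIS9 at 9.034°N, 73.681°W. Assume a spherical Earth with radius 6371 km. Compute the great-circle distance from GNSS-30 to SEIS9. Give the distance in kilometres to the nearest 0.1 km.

Δφ = 3.8050°,  Δλ = -10.8660°
a = sin²(Δφ/2) + cos φ₁ cos φ₂ sin²(Δλ/2) = 0.009919
c = 2·arcsin(√a) = 0.199516 rad = 11.4315°
d = R·c = 6371 × 0.199516 = 1271.1 km

1271.1 km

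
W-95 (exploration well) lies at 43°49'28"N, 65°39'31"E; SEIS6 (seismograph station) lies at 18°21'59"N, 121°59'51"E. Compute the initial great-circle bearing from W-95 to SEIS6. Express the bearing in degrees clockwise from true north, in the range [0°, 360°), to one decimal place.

W-95: φ = +43.82444°, λ = +65.65861°
SEIS6: φ = +18.36639°, λ = +121.99750°
Δλ = 56.3389°
y = sin Δλ · cos φ₂ = 0.789932
x = cos φ₁ sin φ₂ − sin φ₁ cos φ₂ cos Δλ = -0.136932
θ = atan2(y, x) = 99.8343° → 99.8343° (mod 360°)

99.8°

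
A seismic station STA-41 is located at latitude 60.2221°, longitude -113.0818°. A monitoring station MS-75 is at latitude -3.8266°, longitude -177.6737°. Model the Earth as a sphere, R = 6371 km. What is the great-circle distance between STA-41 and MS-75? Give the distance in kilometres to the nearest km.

Δφ = -64.0487°,  Δλ = -64.5919°
a = sin²(Δφ/2) + cos φ₁ cos φ₂ sin²(Δλ/2) = 0.422655
c = 2·arcsin(√a) = 1.415483 rad = 81.1012°
d = R·c = 6371 × 1.415483 = 9018.0 km

9018 km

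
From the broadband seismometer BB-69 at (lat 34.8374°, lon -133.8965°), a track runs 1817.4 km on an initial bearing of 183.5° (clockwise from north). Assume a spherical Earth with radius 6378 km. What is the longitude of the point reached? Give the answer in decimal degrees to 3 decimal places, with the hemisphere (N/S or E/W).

134.934°W

δ = d/R = 1817.4/6378 = 0.284948 rad
φ₂ = arcsin(sin φ₁ cos δ + cos φ₁ sin δ cos θ)
   = arcsin(0.57125·0.95968 + 0.82078·0.28111·-0.99813) = 18.53707°
λ₂ = λ₁ + atan2(sin θ sin δ cos φ₁, cos δ − sin φ₁ sin φ₂) = -134.93363°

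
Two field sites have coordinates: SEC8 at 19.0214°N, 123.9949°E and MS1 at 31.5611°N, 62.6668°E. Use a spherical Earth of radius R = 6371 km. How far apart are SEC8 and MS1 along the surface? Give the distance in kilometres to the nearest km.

6243 km

Δφ = 12.5397°,  Δλ = -61.3281°
a = sin²(Δφ/2) + cos φ₁ cos φ₂ sin²(Δλ/2) = 0.221455
c = 2·arcsin(√a) = 0.979919 rad = 56.1452°
d = R·c = 6371 × 0.979919 = 6243.1 km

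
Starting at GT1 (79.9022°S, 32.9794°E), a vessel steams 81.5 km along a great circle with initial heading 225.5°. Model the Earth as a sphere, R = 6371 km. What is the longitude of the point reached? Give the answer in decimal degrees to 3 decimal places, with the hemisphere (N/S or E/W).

29.843°E

δ = d/R = 81.5/6371 = 0.012792 rad
φ₂ = arcsin(sin φ₁ cos δ + cos φ₁ sin δ cos θ)
   = arcsin(-0.98451·0.99992 + 0.17533·0.01279·-0.70091) = -80.40183°
λ₂ = λ₁ + atan2(sin θ sin δ cos φ₁, cos δ − sin φ₁ sin φ₂) = 29.84260°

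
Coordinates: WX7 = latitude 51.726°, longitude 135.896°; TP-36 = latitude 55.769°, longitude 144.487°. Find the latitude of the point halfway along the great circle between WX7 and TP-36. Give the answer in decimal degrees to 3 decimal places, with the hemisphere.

Bx = cos φ₂ cos Δλ = 0.556219,  By = cos φ₂ sin Δλ = 0.084031
φₘ = atan2(sin φ₁ + sin φ₂, √((cos φ₁ + Bx)² + By²)) = 53.82415°
λₘ = λ₁ + atan2(By, cos φ₁ + Bx) = 139.98435°

53.824°N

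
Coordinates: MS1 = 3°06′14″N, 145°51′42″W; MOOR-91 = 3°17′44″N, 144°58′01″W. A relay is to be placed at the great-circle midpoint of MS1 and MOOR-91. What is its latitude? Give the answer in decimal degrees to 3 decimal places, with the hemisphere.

3.200°N

MS1: φ = +3.10389°, λ = -145.86167°
MOOR-91: φ = +3.29556°, λ = -144.96694°
Bx = cos φ₂ cos Δλ = 0.998225,  By = cos φ₂ sin Δλ = 0.015589
φₘ = atan2(sin φ₁ + sin φ₂, √((cos φ₁ + Bx)² + By²)) = 3.19982°
λₘ = λ₁ + atan2(By, cos φ₁ + Bx) = -145.41435°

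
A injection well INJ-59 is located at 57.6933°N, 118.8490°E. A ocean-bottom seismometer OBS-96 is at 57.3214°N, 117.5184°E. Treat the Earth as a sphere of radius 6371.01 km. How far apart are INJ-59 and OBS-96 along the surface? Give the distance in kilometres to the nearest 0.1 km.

Δφ = -0.3719°,  Δλ = -1.3306°
a = sin²(Δφ/2) + cos φ₁ cos φ₂ sin²(Δλ/2) = 0.000049
c = 2·arcsin(√a) = 0.014063 rad = 0.8057°
d = R·c = 6371.01 × 0.014063 = 89.6 km

89.6 km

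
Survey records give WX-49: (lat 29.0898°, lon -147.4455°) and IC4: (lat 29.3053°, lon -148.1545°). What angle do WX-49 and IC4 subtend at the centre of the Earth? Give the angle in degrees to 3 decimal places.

Δφ = 0.2155°,  Δλ = -0.7090°
a = sin²(Δφ/2) + cos φ₁ cos φ₂ sin²(Δλ/2) = 0.000033
c = 2·arcsin(√a) = 0.011438 rad = 0.6554°

0.655°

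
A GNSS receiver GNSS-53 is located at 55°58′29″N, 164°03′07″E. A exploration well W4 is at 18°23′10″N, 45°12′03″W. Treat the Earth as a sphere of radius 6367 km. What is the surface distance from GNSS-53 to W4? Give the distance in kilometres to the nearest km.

GNSS-53: φ = +55.97472°, λ = +164.05194°
W4: φ = +18.38611°, λ = -45.20083°
Δφ = -37.5886°,  Δλ = 150.7472°
a = sin²(Δφ/2) + cos φ₁ cos φ₂ sin²(Δλ/2) = 0.600931
c = 2·arcsin(√a) = 1.774055 rad = 101.6458°
d = R·c = 6367 × 1.774055 = 11295.4 km

11295 km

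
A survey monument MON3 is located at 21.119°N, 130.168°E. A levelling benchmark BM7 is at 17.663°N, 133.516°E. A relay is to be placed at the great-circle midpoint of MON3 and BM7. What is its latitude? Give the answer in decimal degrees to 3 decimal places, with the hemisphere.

19.399°N

Bx = cos φ₂ cos Δλ = 0.951231,  By = cos φ₂ sin Δλ = 0.055647
φₘ = atan2(sin φ₁ + sin φ₂, √((cos φ₁ + Bx)² + By²)) = 19.39866°
λₘ = λ₁ + atan2(By, cos φ₁ + Bx) = 131.85978°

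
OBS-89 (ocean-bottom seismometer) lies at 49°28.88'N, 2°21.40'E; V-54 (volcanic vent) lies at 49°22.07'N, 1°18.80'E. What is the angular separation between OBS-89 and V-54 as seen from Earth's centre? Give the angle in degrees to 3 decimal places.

0.688°

OBS-89: φ = +49.48133°, λ = +2.35667°
V-54: φ = +49.36783°, λ = +1.31333°
Δφ = -0.1135°,  Δλ = -1.0433°
a = sin²(Δφ/2) + cos φ₁ cos φ₂ sin²(Δλ/2) = 0.000036
c = 2·arcsin(√a) = 0.012009 rad = 0.6881°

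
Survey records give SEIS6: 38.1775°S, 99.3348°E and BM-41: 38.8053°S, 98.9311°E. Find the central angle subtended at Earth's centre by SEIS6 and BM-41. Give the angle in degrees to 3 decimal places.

0.703°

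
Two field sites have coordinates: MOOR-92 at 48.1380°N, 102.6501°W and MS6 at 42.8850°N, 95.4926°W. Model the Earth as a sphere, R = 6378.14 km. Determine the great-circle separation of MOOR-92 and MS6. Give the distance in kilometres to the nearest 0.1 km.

Δφ = -5.2530°,  Δλ = 7.1575°
a = sin²(Δφ/2) + cos φ₁ cos φ₂ sin²(Δλ/2) = 0.004005
c = 2·arcsin(√a) = 0.126657 rad = 7.2569°
d = R·c = 6378.14 × 0.126657 = 807.8 km

807.8 km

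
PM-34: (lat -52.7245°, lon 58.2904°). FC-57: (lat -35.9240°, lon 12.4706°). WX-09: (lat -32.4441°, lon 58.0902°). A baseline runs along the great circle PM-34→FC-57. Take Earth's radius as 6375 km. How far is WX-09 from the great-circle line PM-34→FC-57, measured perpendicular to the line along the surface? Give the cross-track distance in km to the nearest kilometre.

2223 km

δ₁₃ = central angle PM-34→WX-09 = 0.353969 rad  (haversine)
θ₁₃ = bearing PM-34→WX-09 = 359.513°,  θ₁₂ = bearing PM-34→FC-57 = 279.169°
dₓₜ = R·arcsin(sin δ₁₃ · sin(θ₁₃ − θ₁₂)) = 6375·arcsin(0.34662·sin(80.343°)) = 2223.204 km
|dₓₜ| = 2223.204 km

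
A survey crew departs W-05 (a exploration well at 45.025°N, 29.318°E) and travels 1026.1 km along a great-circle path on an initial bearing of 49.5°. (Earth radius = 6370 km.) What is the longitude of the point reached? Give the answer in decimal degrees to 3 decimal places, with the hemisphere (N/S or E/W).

δ = d/R = 1026.1/6370 = 0.161083 rad
φ₂ = arcsin(sin φ₁ cos δ + cos φ₁ sin δ cos θ)
   = arcsin(0.70742·0.98705 + 0.70680·0.16039·0.64945) = 50.52298°
λ₂ = λ₁ + atan2(sin θ sin δ cos φ₁, cos δ − sin φ₁ sin φ₂) = 40.37761°

40.378°E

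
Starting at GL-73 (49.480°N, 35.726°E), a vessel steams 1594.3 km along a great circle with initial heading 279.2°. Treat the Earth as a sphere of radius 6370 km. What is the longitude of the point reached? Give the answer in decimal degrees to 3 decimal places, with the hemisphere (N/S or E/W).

13.535°E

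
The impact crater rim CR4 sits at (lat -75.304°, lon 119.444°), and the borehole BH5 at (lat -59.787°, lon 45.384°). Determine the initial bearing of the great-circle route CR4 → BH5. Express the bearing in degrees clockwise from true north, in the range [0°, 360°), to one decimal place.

260.0°

Δλ = -74.0600°
y = sin Δλ · cos φ₂ = -0.483867
x = cos φ₁ sin φ₂ − sin φ₁ cos φ₂ cos Δλ = -0.085552
θ = atan2(y, x) = -100.0268° → 259.9732° (mod 360°)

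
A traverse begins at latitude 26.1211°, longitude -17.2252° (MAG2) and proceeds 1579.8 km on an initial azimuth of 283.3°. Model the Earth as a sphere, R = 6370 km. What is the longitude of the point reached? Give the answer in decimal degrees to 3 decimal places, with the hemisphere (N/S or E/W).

δ = d/R = 1579.8/6370 = 0.248006 rad
φ₂ = arcsin(sin φ₁ cos δ + cos φ₁ sin δ cos θ)
   = arcsin(0.44027·0.96940 + 0.89787·0.24547·0.23005) = 28.52240°
λ₂ = λ₁ + atan2(sin θ sin δ cos φ₁, cos δ − sin φ₁ sin φ₂) = -33.00176°

33.002°W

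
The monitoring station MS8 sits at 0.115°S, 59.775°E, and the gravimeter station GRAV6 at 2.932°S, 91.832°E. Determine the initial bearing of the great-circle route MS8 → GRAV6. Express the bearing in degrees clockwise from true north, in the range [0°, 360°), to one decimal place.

Δλ = 32.0570°
y = sin Δλ · cos φ₂ = 0.530068
x = cos φ₁ sin φ₂ − sin φ₁ cos φ₂ cos Δλ = -0.049452
θ = atan2(y, x) = 95.3299° → 95.3299° (mod 360°)

95.3°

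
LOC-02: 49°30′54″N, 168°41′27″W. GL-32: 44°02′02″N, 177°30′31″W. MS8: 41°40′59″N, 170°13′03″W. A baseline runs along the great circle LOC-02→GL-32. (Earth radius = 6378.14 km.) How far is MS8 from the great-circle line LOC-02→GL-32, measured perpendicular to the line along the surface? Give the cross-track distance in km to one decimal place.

LOC-02: φ = +49.51500°, λ = -168.69083°
GL-32: φ = +44.03389°, λ = -177.50861°
MS8: φ = +41.68306°, λ = -170.21750°
δ₁₃ = central angle LOC-02→MS8 = 0.137951 rad  (haversine)
θ₁₃ = bearing LOC-02→MS8 = 188.320°,  θ₁₂ = bearing LOC-02→GL-32 = 231.059°
dₓₜ = R·arcsin(sin δ₁₃ · sin(θ₁₃ − θ₁₂)) = 6378.14·arcsin(0.13751·sin(-42.740°)) = -596.114 km
|dₓₜ| = 596.114 km

596.1 km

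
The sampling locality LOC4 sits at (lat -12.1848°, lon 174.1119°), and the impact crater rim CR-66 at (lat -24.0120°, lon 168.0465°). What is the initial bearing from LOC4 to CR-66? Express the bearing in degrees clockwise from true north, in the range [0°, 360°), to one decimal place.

205.1°

Δλ = -6.0654°
y = sin Δλ · cos φ₂ = -0.096519
x = cos φ₁ sin φ₂ − sin φ₁ cos φ₂ cos Δλ = -0.206040
θ = atan2(y, x) = -154.8993° → 205.1007° (mod 360°)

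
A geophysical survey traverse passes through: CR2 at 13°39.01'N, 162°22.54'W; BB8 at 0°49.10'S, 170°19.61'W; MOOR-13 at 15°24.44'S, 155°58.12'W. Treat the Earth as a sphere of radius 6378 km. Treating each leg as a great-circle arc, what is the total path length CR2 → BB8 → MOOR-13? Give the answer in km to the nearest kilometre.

4098 km

CR2: φ = +13.65017°, λ = -162.37567°
BB8: φ = -0.81833°, λ = -170.32683°
MOOR-13: φ = -15.40733°, λ = -155.96867°
CR2→BB8: c = 0.287542 rad, d = 1833.94 km
BB8→MOOR-13: c = 0.354997 rad, d = 2264.17 km
Total = 1833.94 + 2264.17 = 4098.11 km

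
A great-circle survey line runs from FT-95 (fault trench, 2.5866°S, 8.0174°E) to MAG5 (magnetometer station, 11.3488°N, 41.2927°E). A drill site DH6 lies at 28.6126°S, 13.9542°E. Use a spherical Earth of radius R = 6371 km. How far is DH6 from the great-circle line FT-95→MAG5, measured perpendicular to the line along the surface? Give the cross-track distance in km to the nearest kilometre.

2894 km

δ₁₃ = central angle FT-95→DH6 = 0.464844 rad  (haversine)
θ₁₃ = bearing FT-95→DH6 = 168.314°,  θ₁₂ = bearing FT-95→MAG5 = 66.529°
dₓₜ = R·arcsin(sin δ₁₃ · sin(θ₁₃ − θ₁₂)) = 6371·arcsin(0.44828·sin(101.785°)) = 2894.356 km
|dₓₜ| = 2894.356 km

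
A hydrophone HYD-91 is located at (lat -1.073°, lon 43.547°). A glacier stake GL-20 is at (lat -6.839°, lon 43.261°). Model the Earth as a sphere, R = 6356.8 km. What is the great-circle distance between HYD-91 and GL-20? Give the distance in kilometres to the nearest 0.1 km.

640.5 km

Δφ = -5.7660°,  Δλ = -0.2860°
a = sin²(Δφ/2) + cos φ₁ cos φ₂ sin²(Δλ/2) = 0.002536
c = 2·arcsin(√a) = 0.100759 rad = 5.7730°
d = R·c = 6356.8 × 0.100759 = 640.5 km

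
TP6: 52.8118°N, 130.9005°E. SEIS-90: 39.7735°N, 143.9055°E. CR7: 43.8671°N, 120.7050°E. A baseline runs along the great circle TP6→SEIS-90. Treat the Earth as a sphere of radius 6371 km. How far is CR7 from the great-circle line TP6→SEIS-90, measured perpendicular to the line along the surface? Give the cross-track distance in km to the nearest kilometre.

1228 km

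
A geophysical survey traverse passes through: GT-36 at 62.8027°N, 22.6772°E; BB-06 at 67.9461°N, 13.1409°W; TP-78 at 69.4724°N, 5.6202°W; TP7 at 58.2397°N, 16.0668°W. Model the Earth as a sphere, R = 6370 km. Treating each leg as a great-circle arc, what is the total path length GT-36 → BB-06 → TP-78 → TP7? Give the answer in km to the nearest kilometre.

GT-36→BB-06: c = 0.270948 rad, d = 1725.94 km
BB-06→TP-78: c = 0.054549 rad, d = 347.48 km
TP-78→TP7: c = 0.211178 rad, d = 1345.20 km
Total = 1725.94 + 347.48 + 1345.20 = 3418.62 km

3419 km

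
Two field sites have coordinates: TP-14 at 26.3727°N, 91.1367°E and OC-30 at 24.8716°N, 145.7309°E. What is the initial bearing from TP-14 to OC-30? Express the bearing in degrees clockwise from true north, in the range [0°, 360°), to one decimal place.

79.0°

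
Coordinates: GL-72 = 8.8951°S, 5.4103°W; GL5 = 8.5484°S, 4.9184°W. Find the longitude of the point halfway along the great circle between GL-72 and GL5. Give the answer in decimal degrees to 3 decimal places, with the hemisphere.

Bx = cos φ₂ cos Δλ = 0.988854,  By = cos φ₂ sin Δλ = 0.008490
φₘ = atan2(sin φ₁ + sin φ₂, √((cos φ₁ + Bx)² + By²)) = -8.72183°
λₘ = λ₁ + atan2(By, cos φ₁ + Bx) = -5.16424°

5.164°W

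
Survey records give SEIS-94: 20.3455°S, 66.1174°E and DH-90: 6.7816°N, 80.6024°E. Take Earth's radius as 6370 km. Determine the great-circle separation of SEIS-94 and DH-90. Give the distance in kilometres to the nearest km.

Δφ = 27.1271°,  Δλ = 14.4850°
a = sin²(Δφ/2) + cos φ₁ cos φ₂ sin²(Δλ/2) = 0.069799
c = 2·arcsin(√a) = 0.534738 rad = 30.6383°
d = R·c = 6370 × 0.534738 = 3406.3 km

3406 km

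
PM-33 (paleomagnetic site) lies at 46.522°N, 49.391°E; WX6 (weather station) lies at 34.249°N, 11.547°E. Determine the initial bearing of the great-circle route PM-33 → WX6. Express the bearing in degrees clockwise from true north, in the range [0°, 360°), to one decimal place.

Δλ = -37.8440°
y = sin Δλ · cos φ₂ = -0.507130
x = cos φ₁ sin φ₂ − sin φ₁ cos φ₂ cos Δλ = -0.086420
θ = atan2(y, x) = -99.6709° → 260.3291° (mod 360°)

260.3°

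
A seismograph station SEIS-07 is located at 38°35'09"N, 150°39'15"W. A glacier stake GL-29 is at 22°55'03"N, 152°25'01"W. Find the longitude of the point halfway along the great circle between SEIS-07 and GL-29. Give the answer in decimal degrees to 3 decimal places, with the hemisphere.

SEIS-07: φ = +38.58583°, λ = -150.65417°
GL-29: φ = +22.91750°, λ = -152.41694°
Bx = cos φ₂ cos Δλ = 0.920631,  By = cos φ₂ sin Δλ = -0.028333
φₘ = atan2(sin φ₁ + sin φ₂, √((cos φ₁ + Bx)² + By²)) = 30.75463°
λₘ = λ₁ + atan2(By, cos φ₁ + Bx) = -151.60771°

151.608°W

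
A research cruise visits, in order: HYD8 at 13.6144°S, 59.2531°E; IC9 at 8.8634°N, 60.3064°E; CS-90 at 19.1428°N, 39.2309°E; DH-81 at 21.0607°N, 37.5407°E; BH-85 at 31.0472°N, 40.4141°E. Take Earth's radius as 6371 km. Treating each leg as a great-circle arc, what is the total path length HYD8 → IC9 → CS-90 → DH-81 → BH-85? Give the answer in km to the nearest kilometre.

HYD8→IC9: c = 0.392736 rad, d = 2502.12 km
IC9→CS-90: c = 0.398845 rad, d = 2541.04 km
CS-90→DH-81: c = 0.043449 rad, d = 276.81 km
DH-81→BH-85: c = 0.180001 rad, d = 1146.79 km
Total = 2502.12 + 2541.04 + 276.81 + 1146.79 = 6466.76 km

6467 km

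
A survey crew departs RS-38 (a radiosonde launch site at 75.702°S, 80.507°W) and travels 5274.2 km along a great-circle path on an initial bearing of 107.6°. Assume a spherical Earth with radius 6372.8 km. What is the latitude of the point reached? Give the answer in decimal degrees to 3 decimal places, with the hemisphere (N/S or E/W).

δ = d/R = 5274.2/6372.8 = 0.827611 rad
φ₂ = arcsin(sin φ₁ cos δ + cos φ₁ sin δ cos θ)
   = arcsin(-0.96902·0.67664 + 0.24697·0.73632·-0.30237) = -45.28878°
λ₂ = λ₁ + atan2(sin θ sin δ cos φ₁, cos δ − sin φ₁ sin φ₂) = 13.45724°

45.289°S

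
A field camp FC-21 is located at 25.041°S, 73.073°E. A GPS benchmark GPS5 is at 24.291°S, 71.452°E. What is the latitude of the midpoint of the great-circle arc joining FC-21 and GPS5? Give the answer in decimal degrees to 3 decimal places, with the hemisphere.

24.668°S

Bx = cos φ₂ cos Δλ = 0.911103,  By = cos φ₂ sin Δλ = -0.025784
φₘ = atan2(sin φ₁ + sin φ₂, √((cos φ₁ + Bx)² + By²)) = -24.66817°
λₘ = λ₁ + atan2(By, cos φ₁ + Bx) = 72.26006°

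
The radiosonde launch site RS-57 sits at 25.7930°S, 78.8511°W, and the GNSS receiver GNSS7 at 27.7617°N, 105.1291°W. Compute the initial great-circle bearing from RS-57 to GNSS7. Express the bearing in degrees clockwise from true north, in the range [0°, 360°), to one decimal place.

332.9°

Δλ = -26.2780°
y = sin Δλ · cos φ₂ = -0.391766
x = cos φ₁ sin φ₂ − sin φ₁ cos φ₂ cos Δλ = 0.764633
θ = atan2(y, x) = -27.1287° → 332.8713° (mod 360°)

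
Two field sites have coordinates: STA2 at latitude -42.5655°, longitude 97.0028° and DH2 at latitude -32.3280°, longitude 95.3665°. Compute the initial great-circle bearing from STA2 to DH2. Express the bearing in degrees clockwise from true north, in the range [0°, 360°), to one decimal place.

Δλ = -1.6363°
y = sin Δλ · cos φ₂ = -0.024129
x = cos φ₁ sin φ₂ − sin φ₁ cos φ₂ cos Δλ = 0.177496
θ = atan2(y, x) = -7.7414° → 352.2586° (mod 360°)

352.3°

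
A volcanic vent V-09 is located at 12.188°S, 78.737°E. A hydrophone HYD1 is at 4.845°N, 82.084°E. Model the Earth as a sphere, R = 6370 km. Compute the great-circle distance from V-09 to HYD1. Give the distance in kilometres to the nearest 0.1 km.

1929.5 km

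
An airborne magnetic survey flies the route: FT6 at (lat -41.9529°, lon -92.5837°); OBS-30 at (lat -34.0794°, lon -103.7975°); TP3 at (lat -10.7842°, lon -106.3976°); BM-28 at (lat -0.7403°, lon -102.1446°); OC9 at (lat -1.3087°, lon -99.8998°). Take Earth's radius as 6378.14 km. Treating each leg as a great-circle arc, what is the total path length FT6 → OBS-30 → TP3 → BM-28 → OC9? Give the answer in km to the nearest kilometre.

5393 km

FT6→OBS-30: c = 0.206215 rad, d = 1315.27 km
OBS-30→TP3: c = 0.408691 rad, d = 2606.69 km
TP3→BM-28: c = 0.190183 rad, d = 1213.02 km
BM-28→OC9: c = 0.040409 rad, d = 257.74 km
Total = 1315.27 + 2606.69 + 1213.02 + 257.74 = 5392.71 km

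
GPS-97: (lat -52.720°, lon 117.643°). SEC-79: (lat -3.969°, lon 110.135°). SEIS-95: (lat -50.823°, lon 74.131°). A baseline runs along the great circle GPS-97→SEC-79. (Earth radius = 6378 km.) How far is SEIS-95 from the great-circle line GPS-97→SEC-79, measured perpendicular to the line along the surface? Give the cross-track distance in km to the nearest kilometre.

δ₁₃ = central angle GPS-97→SEIS-95 = 0.463900 rad  (haversine)
θ₁₃ = bearing GPS-97→SEIS-95 = 256.427°,  θ₁₂ = bearing GPS-97→SEC-79 = 350.076°
dₓₜ = R·arcsin(sin δ₁₃ · sin(θ₁₃ − θ₁₂)) = 6378·arcsin(0.44744·sin(-93.650°)) = -2952.282 km
|dₓₜ| = 2952.282 km

2952 km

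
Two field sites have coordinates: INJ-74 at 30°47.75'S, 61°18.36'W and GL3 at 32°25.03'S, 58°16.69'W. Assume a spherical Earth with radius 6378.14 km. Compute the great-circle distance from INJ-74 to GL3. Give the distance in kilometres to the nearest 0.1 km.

339.1 km

INJ-74: φ = -30.79583°, λ = -61.30600°
GL3: φ = -32.41717°, λ = -58.27817°
Δφ = -1.6213°,  Δλ = 3.0278°
a = sin²(Δφ/2) + cos φ₁ cos φ₂ sin²(Δλ/2) = 0.000706
c = 2·arcsin(√a) = 0.053160 rad = 3.0458°
d = R·c = 6378.14 × 0.053160 = 339.1 km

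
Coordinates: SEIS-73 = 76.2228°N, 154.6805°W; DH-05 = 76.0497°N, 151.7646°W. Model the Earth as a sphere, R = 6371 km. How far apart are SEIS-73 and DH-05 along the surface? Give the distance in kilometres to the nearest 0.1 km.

Δφ = -0.1731°,  Δλ = 2.9159°
a = sin²(Δφ/2) + cos φ₁ cos φ₂ sin²(Δλ/2) = 0.000039
c = 2·arcsin(√a) = 0.012562 rad = 0.7197°
d = R·c = 6371 × 0.012562 = 80.0 km

80.0 km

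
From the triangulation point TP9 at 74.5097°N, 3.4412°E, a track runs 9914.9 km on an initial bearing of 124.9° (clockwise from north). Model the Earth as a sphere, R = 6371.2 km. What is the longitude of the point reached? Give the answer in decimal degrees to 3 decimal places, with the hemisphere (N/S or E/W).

59.342°E

δ = d/R = 9914.9/6371.2 = 1.556206 rad
φ₂ = arcsin(sin φ₁ cos δ + cos φ₁ sin δ cos θ)
   = arcsin(0.96368·0.01459 + 0.26708·0.99989·-0.57215) = -7.97436°
λ₂ = λ₁ + atan2(sin θ sin δ cos φ₁, cos δ − sin φ₁ sin φ₂) = 59.34237°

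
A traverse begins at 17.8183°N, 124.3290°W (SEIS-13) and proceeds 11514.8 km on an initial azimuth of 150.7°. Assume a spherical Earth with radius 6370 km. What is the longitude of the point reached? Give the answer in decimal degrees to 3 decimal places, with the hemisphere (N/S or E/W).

δ = d/R = 11514.8/6370 = 1.807661 rad
φ₂ = arcsin(sin φ₁ cos δ + cos φ₁ sin δ cos θ)
   = arcsin(0.30600·-0.23466 + 0.95203·0.97208·-0.87207) = -61.50523°
λ₂ = λ₁ + atan2(sin θ sin δ cos φ₁, cos δ − sin φ₁ sin φ₂) = -38.65684°

38.657°W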